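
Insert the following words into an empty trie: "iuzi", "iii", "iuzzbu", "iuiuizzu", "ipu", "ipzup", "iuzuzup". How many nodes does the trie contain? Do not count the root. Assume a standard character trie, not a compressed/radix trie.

24

Insert word by word; a character creates a node only if that edge doesn't already exist:
  "iuzi" → 4 new (i, u, z, i)
  "iii" → prefix "i" already present; 2 new (i, i)
  "iuzzbu" → prefix "iuz" already present; 3 new (z, b, u)
  "iuiuizzu" → prefix "iu" already present; 6 new (i, u, i, z, z, u)
  "ipu" → prefix "i" already present; 2 new (p, u)
  "ipzup" → prefix "ip" already present; 3 new (z, u, p)
  "iuzuzup" → prefix "iuz" already present; 4 new (u, z, u, p)
Total nodes = 4 + 2 + 3 + 6 + 2 + 3 + 4 = 24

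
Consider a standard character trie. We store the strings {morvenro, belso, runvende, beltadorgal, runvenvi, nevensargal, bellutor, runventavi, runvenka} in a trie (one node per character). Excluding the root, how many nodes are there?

For each word, the new-node count is its length minus the longest prefix already in the trie:
  "morvenro" → 8 new (m, o, r, v, e, n, r, o)
  "belso" → 5 new (b, e, l, s, o)
  "runvende" → 8 new (r, u, n, v, e, n, d, e)
  "beltadorgal" → prefix "bel" already present; 8 new (t, a, d, o, r, g, a, l)
  "runvenvi" → prefix "runven" already present; 2 new (v, i)
  "nevensargal" → 11 new (n, e, v, e, n, s, a, r, g, a, l)
  "bellutor" → prefix "bel" already present; 5 new (l, u, t, o, r)
  "runventavi" → prefix "runven" already present; 4 new (t, a, v, i)
  "runvenka" → prefix "runven" already present; 2 new (k, a)
Total nodes = 8 + 5 + 8 + 8 + 2 + 11 + 5 + 4 + 2 = 53

53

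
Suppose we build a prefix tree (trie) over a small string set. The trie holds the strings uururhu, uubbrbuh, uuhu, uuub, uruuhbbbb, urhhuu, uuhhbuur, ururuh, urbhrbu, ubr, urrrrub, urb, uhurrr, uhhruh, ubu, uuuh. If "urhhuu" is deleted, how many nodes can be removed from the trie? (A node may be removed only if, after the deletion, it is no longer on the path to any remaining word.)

4

After clearing the end-marker at "urhhuu", prune upward until reaching a node still needed by another word.
The suffix "hhuu" (4 nodes) is used only by "urhhuu"; the node for "ur" still has the child "u", so pruning stops there.
Nodes removed: 4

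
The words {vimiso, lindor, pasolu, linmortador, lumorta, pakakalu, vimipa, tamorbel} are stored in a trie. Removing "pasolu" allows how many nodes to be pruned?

A node on "pasolu"'s path can go only if nothing else ends at it or branches off below it.
The suffix "solu" (4 nodes) is used only by "pasolu"; the node for "pa" still has the child "k", so pruning stops there.
Nodes removed: 4

4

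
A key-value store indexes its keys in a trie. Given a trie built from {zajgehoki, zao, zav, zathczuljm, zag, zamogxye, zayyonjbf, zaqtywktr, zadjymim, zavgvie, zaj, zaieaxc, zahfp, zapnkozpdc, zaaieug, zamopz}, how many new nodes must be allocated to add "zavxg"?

2

Walking "zavxg" from the root, the first 3 characters ("zav") follow existing edges; "x" is the first miss.
New nodes needed: |"zavxg"| − 3 = 5 − 3 = 2.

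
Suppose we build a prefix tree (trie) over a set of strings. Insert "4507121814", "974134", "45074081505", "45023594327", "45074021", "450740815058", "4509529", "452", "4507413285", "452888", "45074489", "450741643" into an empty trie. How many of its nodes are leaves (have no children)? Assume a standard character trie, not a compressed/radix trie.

10

Leaves are exactly the stored words that no other stored word extends.
Those words: "45023594327", "4507121814", "45074021", "450740815058", "4507413285", "450741643", "45074489", "4509529", "452888", "974134"
Leaf count: 10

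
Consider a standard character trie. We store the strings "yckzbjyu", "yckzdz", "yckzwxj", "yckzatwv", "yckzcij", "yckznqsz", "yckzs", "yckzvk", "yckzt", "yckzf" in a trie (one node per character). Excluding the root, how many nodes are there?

Count nodes per top-level branch (shared prefixes stored once):
  'y'-branch (yckzatwv, yckzbjyu, yckzcij, yckzdz, yckzf, yckznqsz, yckzs, yckzt, yckzvk, yckzwxj): 29 nodes
Sum: 29

29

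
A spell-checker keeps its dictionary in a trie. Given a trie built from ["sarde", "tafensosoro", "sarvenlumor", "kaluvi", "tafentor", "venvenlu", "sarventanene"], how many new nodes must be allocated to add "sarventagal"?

"sarventa" is already a path in the trie; the remaining "gal" must be added.
Each of the 3 remaining characters creates one node.

3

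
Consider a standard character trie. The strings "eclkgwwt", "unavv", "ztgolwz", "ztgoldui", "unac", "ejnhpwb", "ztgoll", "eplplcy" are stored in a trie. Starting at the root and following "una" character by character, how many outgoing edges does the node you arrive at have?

The children of the "una" node are the distinct next characters among strings starting with "una".
Characters that immediately follow "una" among the stored strings: {c, v}.
That node has 2 child edges.

2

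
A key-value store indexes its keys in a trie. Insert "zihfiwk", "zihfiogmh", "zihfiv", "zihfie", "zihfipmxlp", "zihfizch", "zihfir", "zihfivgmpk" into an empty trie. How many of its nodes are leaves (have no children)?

A leaf is a node with no children — equivalently, the end of a word that is not a proper prefix of any other stored word.
Those words: "zihfie", "zihfiogmh", "zihfipmxlp", "zihfir", "zihfivgmpk", "zihfiwk", "zihfizch"
Leaf count: 7

7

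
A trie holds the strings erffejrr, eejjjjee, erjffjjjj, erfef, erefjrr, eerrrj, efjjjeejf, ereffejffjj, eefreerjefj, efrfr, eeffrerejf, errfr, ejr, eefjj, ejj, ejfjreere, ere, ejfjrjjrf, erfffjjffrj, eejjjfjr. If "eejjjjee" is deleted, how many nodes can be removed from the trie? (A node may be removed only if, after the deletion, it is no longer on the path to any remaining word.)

3

A node on "eejjjjee"'s path can go only if nothing else ends at it or branches off below it.
The suffix "jee" (3 nodes) is used only by "eejjjjee"; the node for "eejjj" still has the child "f", so pruning stops there.
Nodes removed: 3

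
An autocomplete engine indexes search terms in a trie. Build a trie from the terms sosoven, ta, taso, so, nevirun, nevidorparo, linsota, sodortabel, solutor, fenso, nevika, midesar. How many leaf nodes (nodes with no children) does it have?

A leaf is a node with no children — equivalently, the end of a word that is not a proper prefix of any other stored word.
Those words: "fenso", "linsota", "midesar", "nevidorparo", "nevika", "nevirun", "sodortabel", "solutor", "sosoven", "taso"
Leaf count: 10

10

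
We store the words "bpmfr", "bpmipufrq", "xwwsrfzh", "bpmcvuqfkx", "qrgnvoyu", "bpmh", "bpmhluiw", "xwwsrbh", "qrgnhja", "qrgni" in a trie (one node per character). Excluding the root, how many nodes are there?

45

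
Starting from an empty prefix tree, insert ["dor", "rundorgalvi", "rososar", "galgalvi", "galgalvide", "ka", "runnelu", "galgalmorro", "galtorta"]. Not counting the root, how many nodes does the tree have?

Count nodes per top-level branch (shared prefixes stored once):
  'd'-branch (dor): 3 nodes
  'g'-branch (galgalmorro, galgalvi, galgalvide, galtorta): 20 nodes
  'k'-branch (ka): 2 nodes
  'r'-branch (rososar, rundorgalvi, runnelu): 21 nodes
Sum: 46

46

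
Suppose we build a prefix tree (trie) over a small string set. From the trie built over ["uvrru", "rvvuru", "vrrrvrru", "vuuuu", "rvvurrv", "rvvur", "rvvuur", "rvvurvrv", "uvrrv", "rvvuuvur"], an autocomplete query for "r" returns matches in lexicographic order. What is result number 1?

rvvur

Filter for "r…" and sort: "rvvur", "rvvurrv", "rvvuru", "rvvurvrv", "rvvuur", "rvvuuvur"
Position 1: rvvur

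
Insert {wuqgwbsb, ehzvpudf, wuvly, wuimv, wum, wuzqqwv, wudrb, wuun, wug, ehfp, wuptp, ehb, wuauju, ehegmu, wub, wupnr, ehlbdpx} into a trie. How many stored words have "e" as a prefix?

5

Filter for entries beginning with "e":
Words under "e": ehb, ehegmu, ehfp, ehlbdpx, ehzvpudf
Count: 5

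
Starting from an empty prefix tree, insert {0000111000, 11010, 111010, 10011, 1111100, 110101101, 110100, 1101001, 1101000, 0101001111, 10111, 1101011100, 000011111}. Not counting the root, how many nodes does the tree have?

Count nodes per top-level branch (shared prefixes stored once):
  '0'-branch (0000111000, 000011111, 0101001111): 21 nodes
  '1'-branch (10011, 10111, 11010, 110100, 1101000, 1101001, 110101101, 1101011100, 111010, 1111100): 30 nodes
Sum: 51

51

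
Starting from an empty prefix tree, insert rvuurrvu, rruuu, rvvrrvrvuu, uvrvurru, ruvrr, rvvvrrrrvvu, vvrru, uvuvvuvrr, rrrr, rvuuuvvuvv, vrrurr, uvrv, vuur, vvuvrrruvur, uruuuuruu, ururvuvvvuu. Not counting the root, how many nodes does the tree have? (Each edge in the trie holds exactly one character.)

Insert word by word; a character creates a node only if that edge doesn't already exist:
  "rvuurrvu" → 8 new (r, v, u, u, r, r, v, u)
  "rruuu" → prefix "r" already present; 4 new (r, u, u, u)
  "rvvrrvrvuu" → prefix "rv" already present; 8 new (v, r, r, v, r, v, u, u)
  "uvrvurru" → 8 new (u, v, r, v, u, r, r, u)
  "ruvrr" → prefix "r" already present; 4 new (u, v, r, r)
  "rvvvrrrrvvu" → prefix "rvv" already present; 8 new (v, r, r, r, r, v, v, u)
  "vvrru" → 5 new (v, v, r, r, u)
  "uvuvvuvrr" → prefix "uv" already present; 7 new (u, v, v, u, v, r, r)
  "rrrr" → prefix "rr" already present; 2 new (r, r)
  "rvuuuvvuvv" → prefix "rvuu" already present; 6 new (u, v, v, u, v, v)
  "vrrurr" → prefix "v" already present; 5 new (r, r, u, r, r)
  "uvrv" → prefix "uvrv" already present; 0 new (none)
  "vuur" → prefix "v" already present; 3 new (u, u, r)
  "vvuvrrruvur" → prefix "vv" already present; 9 new (u, v, r, r, r, u, v, u, r)
  "uruuuuruu" → prefix "u" already present; 8 new (r, u, u, u, u, r, u, u)
  "ururvuvvvuu" → prefix "uru" already present; 8 new (r, v, u, v, v, v, u, u)
Total nodes = 8 + 4 + 8 + 8 + 4 + 8 + 5 + 7 + 2 + 6 + 5 + 0 + 3 + 9 + 8 + 8 = 93

93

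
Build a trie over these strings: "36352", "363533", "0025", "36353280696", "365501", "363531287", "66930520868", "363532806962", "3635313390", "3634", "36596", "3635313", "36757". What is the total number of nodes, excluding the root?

47

Count nodes per top-level branch (shared prefixes stored once):
  '0'-branch (0025): 4 nodes
  '3'-branch (3634, 36352, 363531287, 3635313, 3635313390, 36353280696, 363532806962, 363533, 365501, 36596, 36757): 32 nodes
  '6'-branch (66930520868): 11 nodes
Sum: 47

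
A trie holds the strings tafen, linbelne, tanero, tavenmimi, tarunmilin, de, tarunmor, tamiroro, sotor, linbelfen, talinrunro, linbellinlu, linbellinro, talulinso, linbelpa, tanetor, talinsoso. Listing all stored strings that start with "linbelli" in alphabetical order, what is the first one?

linbellinlu

Filter for "linbelli…" and sort: "linbellinlu", "linbellinro"
The 1st is linbellinlu.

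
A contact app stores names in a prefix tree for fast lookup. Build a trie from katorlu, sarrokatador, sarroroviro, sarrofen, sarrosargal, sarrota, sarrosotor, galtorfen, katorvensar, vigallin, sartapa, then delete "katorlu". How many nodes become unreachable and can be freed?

2

Walk "katorlu" from the leaf back toward the root, removing each node that no remaining word uses.
The suffix "lu" (2 nodes) is used only by "katorlu"; the node for "kator" still has the child "v", so pruning stops there.
Nodes removed: 2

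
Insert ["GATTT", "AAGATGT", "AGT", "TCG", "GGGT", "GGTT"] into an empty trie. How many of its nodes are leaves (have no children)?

A leaf is a node with no children — equivalently, the end of a word that is not a proper prefix of any other stored word.
Those words: "AAGATGT", "AGT", "GATTT", "GGGT", "GGTT", "TCG"
Leaf count: 6

6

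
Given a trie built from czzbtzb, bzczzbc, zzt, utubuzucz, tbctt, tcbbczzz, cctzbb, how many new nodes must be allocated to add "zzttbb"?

3

The longest prefix of "zzttbb" already in the trie is "zzt" (length 3).
So 6 − 3 = 3 new nodes.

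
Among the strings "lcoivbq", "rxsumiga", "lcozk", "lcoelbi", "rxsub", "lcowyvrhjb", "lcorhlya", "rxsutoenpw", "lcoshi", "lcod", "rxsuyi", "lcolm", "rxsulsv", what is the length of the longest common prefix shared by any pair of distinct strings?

The deepest shared node is where two words last agree before diverging.
e.g. "rxsub" and "rxsulsv" share the prefix "rxsu" of length 4; no pair shares a longer one.
Longest shared-prefix length: 4

4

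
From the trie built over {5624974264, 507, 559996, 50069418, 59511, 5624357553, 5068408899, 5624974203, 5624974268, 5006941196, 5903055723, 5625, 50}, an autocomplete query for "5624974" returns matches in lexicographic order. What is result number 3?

DFS of the "5624974" subtree visits, in order: "5624974203", "5624974264", "5624974268"
The 3rd is 5624974268.

5624974268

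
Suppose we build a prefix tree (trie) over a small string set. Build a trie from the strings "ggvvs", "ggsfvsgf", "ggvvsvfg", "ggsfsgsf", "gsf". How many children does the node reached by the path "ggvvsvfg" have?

The children of the "ggvvsvfg" node are the distinct next characters among strings starting with "ggvvsvfg".
No stored string extends past "ggvvsvfg".
That node has 0 child edges.

0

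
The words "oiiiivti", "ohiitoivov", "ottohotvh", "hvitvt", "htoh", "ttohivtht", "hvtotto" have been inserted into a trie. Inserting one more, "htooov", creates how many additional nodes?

Walking "htooov" from the root, the first 3 characters ("hto") follow existing edges; "o" is the first miss.
Each of the 3 remaining characters creates one node.

3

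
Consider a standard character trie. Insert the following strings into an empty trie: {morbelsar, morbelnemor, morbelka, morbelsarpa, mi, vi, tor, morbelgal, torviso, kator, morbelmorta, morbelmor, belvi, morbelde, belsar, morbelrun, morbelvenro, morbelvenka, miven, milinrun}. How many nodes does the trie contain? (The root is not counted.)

Insert word by word; a character creates a node only if that edge doesn't already exist:
  "morbelsar" → 9 new (m, o, r, b, e, l, s, a, r)
  "morbelnemor" → prefix "morbel" already present; 5 new (n, e, m, o, r)
  "morbelka" → prefix "morbel" already present; 2 new (k, a)
  "morbelsarpa" → prefix "morbelsar" already present; 2 new (p, a)
  "mi" → prefix "m" already present; 1 new (i)
  "vi" → 2 new (v, i)
  "tor" → 3 new (t, o, r)
  "morbelgal" → prefix "morbel" already present; 3 new (g, a, l)
  "torviso" → prefix "tor" already present; 4 new (v, i, s, o)
  "kator" → 5 new (k, a, t, o, r)
  "morbelmorta" → prefix "morbel" already present; 5 new (m, o, r, t, a)
  "morbelmor" → prefix "morbelmor" already present; 0 new (none)
  "belvi" → 5 new (b, e, l, v, i)
  "morbelde" → prefix "morbel" already present; 2 new (d, e)
  "belsar" → prefix "bel" already present; 3 new (s, a, r)
  "morbelrun" → prefix "morbel" already present; 3 new (r, u, n)
  "morbelvenro" → prefix "morbel" already present; 5 new (v, e, n, r, o)
  "morbelvenka" → prefix "morbelven" already present; 2 new (k, a)
  "miven" → prefix "mi" already present; 3 new (v, e, n)
  "milinrun" → prefix "mi" already present; 6 new (l, i, n, r, u, n)
Total nodes = 9 + 5 + 2 + 2 + 1 + 2 + 3 + 3 + 4 + 5 + 5 + 0 + 5 + 2 + 3 + 3 + 5 + 2 + 3 + 6 = 70

70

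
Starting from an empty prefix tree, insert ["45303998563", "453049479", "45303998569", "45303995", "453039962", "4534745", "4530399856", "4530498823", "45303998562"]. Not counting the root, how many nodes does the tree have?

Trie structure (* marks end of a word):
(root)
└─ 4
   └─ 5
      └─ 3
         ├─ 0
         │  ├─ 3
         │  │  └─ 9
         │  │     └─ 9
         │  │        ├─ 5 *
         │  │        ├─ 6
         │  │        │  └─ 2 *
         │  │        └─ 8
         │  │           └─ 5
         │  │              └─ 6 *
         │  │                 ├─ 2 *
         │  │                 ├─ 3 *
         │  │                 └─ 9 *
         │  └─ 4
         │     └─ 9
         │        ├─ 4
         │        │  └─ 7
         │        │     └─ 9 *
         │        └─ 8
         │           └─ 8
         │              └─ 2
         │                 └─ 3 *
         └─ 4
            └─ 7
               └─ 4
                  └─ 5 *
Counting every labelled node above: 29.

29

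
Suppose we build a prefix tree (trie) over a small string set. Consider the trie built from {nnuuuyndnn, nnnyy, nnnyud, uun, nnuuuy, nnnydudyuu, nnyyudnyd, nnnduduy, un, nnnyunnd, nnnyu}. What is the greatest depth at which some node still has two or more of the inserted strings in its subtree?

6

Equivalently: take the maximum, over all pairs, of their longest common prefix length.
e.g. "nnuuuy" and "nnuuuyndnn" share the prefix "nnuuuy" of length 6; no pair shares a longer one.
Longest shared-prefix length: 6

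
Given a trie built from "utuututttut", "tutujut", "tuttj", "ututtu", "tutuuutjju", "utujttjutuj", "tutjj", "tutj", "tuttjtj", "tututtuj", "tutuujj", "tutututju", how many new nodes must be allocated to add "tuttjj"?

1

Walking "tuttjj" from the root, the first 5 characters ("tuttj") follow existing edges; "j" is the first miss.
So 6 − 5 = 1 new nodes.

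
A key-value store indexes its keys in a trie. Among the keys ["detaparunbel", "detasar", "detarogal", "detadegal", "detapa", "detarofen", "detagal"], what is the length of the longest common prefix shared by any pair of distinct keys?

6

Equivalently: take the maximum, over all pairs, of their longest common prefix length.
e.g. "detapa" and "detaparunbel" share the prefix "detapa" of length 6; no pair shares a longer one.
Longest shared-prefix length: 6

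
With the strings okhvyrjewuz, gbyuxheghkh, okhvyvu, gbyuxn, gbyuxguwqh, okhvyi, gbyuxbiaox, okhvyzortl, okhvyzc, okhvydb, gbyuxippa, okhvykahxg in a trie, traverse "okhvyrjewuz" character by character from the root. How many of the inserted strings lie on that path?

Walk "okhvyrjewuz" from the root; an end-of-word marker is hit whenever a stored word is a prefix of "okhvyrjewuz".
Prefixes of the query that are stored words: "okhvyrjewuz"
Count: 1

1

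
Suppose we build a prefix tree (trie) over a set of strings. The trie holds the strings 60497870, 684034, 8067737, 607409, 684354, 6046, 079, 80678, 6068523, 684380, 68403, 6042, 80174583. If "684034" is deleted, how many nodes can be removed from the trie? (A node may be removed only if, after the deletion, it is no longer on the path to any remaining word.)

1

A node on "684034"'s path can go only if nothing else ends at it or branches off below it.
The suffix "4" (1 node) is used only by "684034"; "68403" is itself a stored word, so pruning stops there.
Nodes removed: 1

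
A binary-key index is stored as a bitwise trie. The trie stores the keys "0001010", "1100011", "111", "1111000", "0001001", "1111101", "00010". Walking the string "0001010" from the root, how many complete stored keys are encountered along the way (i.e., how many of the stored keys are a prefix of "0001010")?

2

Traverse "0001010" character by character; count nodes along the way that are marked as word ends.
Prefixes of the query that are stored words: "00010", "0001010"
Count: 2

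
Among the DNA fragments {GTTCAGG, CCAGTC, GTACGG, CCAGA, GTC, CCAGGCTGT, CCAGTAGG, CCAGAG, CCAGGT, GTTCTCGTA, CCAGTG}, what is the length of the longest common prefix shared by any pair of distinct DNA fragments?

The deepest shared node is where two words last agree before diverging.
e.g. "CCAGA" and "CCAGAG" share the prefix "CCAGA" of length 5; no pair shares a longer one.
Longest shared-prefix length: 5

5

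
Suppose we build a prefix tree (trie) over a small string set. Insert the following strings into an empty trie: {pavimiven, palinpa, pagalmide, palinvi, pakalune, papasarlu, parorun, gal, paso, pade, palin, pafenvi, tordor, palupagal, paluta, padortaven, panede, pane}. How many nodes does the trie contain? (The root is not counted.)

78

Insert word by word; a character creates a node only if that edge doesn't already exist:
  "pavimiven" → 9 new (p, a, v, i, m, i, v, e, n)
  "palinpa" → prefix "pa" already present; 5 new (l, i, n, p, a)
  "pagalmide" → prefix "pa" already present; 7 new (g, a, l, m, i, d, e)
  "palinvi" → prefix "palin" already present; 2 new (v, i)
  "pakalune" → prefix "pa" already present; 6 new (k, a, l, u, n, e)
  "papasarlu" → prefix "pa" already present; 7 new (p, a, s, a, r, l, u)
  "parorun" → prefix "pa" already present; 5 new (r, o, r, u, n)
  "gal" → 3 new (g, a, l)
  "paso" → prefix "pa" already present; 2 new (s, o)
  "pade" → prefix "pa" already present; 2 new (d, e)
  "palin" → prefix "palin" already present; 0 new (none)
  "pafenvi" → prefix "pa" already present; 5 new (f, e, n, v, i)
  "tordor" → 6 new (t, o, r, d, o, r)
  "palupagal" → prefix "pal" already present; 6 new (u, p, a, g, a, l)
  "paluta" → prefix "palu" already present; 2 new (t, a)
  "padortaven" → prefix "pad" already present; 7 new (o, r, t, a, v, e, n)
  "panede" → prefix "pa" already present; 4 new (n, e, d, e)
  "pane" → prefix "pane" already present; 0 new (none)
Total nodes = 9 + 5 + 7 + 2 + 6 + 7 + 5 + 3 + 2 + 2 + 0 + 5 + 6 + 6 + 2 + 7 + 4 + 0 = 78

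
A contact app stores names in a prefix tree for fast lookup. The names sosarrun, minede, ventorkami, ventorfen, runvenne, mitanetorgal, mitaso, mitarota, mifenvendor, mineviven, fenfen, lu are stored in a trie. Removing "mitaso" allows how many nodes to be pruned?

A node on "mitaso"'s path can go only if nothing else ends at it or branches off below it.
The suffix "so" (2 nodes) is used only by "mitaso"; the node for "mita" still has the child "n", so pruning stops there.
Nodes removed: 2

2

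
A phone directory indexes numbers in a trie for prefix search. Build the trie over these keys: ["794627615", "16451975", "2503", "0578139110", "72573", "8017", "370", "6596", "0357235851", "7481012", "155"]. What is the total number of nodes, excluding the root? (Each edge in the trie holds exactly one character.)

63

For each word, the new-node count is its length minus the longest prefix already in the trie:
  "794627615" → 9 new (7, 9, 4, 6, 2, 7, 6, 1, 5)
  "16451975" → 8 new (1, 6, 4, 5, 1, 9, 7, 5)
  "2503" → 4 new (2, 5, 0, 3)
  "0578139110" → 10 new (0, 5, 7, 8, 1, 3, 9, 1, 1, 0)
  "72573" → prefix "7" already present; 4 new (2, 5, 7, 3)
  "8017" → 4 new (8, 0, 1, 7)
  "370" → 3 new (3, 7, 0)
  "6596" → 4 new (6, 5, 9, 6)
  "0357235851" → prefix "0" already present; 9 new (3, 5, 7, 2, 3, 5, 8, 5, 1)
  "7481012" → prefix "7" already present; 6 new (4, 8, 1, 0, 1, 2)
  "155" → prefix "1" already present; 2 new (5, 5)
Total nodes = 9 + 8 + 4 + 10 + 4 + 4 + 3 + 4 + 9 + 6 + 2 = 63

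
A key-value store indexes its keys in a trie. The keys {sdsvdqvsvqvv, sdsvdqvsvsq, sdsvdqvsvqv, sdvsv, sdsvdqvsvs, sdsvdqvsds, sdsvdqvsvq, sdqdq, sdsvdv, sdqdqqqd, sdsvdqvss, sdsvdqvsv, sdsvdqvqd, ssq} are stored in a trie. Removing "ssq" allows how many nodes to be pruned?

2

After clearing the end-marker at "ssq", prune upward until reaching a node still needed by another word.
The suffix "sq" (2 nodes) is used only by "ssq"; the node for "s" still has the child "d", so pruning stops there.
Nodes removed: 2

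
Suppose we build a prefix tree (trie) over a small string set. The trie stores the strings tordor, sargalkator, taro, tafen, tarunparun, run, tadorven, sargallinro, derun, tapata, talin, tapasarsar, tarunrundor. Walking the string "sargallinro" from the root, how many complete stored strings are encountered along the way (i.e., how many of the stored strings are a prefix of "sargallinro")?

1

Check each prefix of "sargallinro" against the stored set — each match is an end-marker on the path.
Prefixes of the query that are stored words: "sargallinro"
Count: 1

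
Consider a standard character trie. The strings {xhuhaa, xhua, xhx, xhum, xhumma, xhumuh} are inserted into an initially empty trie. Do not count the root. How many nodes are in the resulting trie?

Count nodes per top-level branch (shared prefixes stored once):
  'x'-branch (xhua, xhuhaa, xhum, xhumma, xhumuh, xhx): 13 nodes
Sum: 13

13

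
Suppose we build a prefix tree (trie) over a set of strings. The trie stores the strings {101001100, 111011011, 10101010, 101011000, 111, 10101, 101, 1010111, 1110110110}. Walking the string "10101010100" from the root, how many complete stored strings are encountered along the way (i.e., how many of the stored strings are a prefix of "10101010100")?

3

Walk "10101010100" from the root; an end-of-word marker is hit whenever a stored word is a prefix of "10101010100".
Prefixes of the query that are stored words: "101", "10101", "10101010"
Count: 3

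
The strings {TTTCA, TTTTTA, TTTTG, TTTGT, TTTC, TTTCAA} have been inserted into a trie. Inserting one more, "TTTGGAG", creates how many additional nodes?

Walking "TTTGGAG" from the root, the first 4 characters ("TTTG") follow existing edges; "G" is the first miss.
So 7 − 4 = 3 new nodes.

3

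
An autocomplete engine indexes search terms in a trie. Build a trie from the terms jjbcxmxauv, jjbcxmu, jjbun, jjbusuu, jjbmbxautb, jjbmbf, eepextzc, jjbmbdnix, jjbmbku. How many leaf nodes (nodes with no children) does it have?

Leaves are exactly the stored words that no other stored word extends.
Those words: "eepextzc", "jjbcxmu", "jjbcxmxauv", "jjbmbdnix", "jjbmbf", "jjbmbku", "jjbmbxautb", "jjbun", "jjbusuu"
Leaf count: 9

9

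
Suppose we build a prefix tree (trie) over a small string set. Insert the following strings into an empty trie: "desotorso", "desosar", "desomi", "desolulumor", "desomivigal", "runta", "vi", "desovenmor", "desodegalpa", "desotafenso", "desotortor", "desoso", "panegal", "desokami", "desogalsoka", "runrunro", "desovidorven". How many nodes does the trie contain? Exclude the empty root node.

For each word, the new-node count is its length minus the longest prefix already in the trie:
  "desotorso" → 9 new (d, e, s, o, t, o, r, s, o)
  "desosar" → prefix "deso" already present; 3 new (s, a, r)
  "desomi" → prefix "deso" already present; 2 new (m, i)
  "desolulumor" → prefix "deso" already present; 7 new (l, u, l, u, m, o, r)
  "desomivigal" → prefix "desomi" already present; 5 new (v, i, g, a, l)
  "runta" → 5 new (r, u, n, t, a)
  "vi" → 2 new (v, i)
  "desovenmor" → prefix "deso" already present; 6 new (v, e, n, m, o, r)
  "desodegalpa" → prefix "deso" already present; 7 new (d, e, g, a, l, p, a)
  "desotafenso" → prefix "desot" already present; 6 new (a, f, e, n, s, o)
  "desotortor" → prefix "desotor" already present; 3 new (t, o, r)
  "desoso" → prefix "desos" already present; 1 new (o)
  "panegal" → 7 new (p, a, n, e, g, a, l)
  "desokami" → prefix "deso" already present; 4 new (k, a, m, i)
  "desogalsoka" → prefix "deso" already present; 7 new (g, a, l, s, o, k, a)
  "runrunro" → prefix "run" already present; 5 new (r, u, n, r, o)
  "desovidorven" → prefix "desov" already present; 7 new (i, d, o, r, v, e, n)
Total nodes = 9 + 3 + 2 + 7 + 5 + 5 + 2 + 6 + 7 + 6 + 3 + 1 + 7 + 4 + 7 + 5 + 7 = 86

86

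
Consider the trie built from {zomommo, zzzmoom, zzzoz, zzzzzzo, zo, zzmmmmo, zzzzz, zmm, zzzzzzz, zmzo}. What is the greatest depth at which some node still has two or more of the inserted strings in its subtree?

6

Look for the deepest trie node that still has at least two words in its subtree.
e.g. "zzzzzzo" and "zzzzzzz" share the prefix "zzzzzz" of length 6; no pair shares a longer one.
Longest shared-prefix length: 6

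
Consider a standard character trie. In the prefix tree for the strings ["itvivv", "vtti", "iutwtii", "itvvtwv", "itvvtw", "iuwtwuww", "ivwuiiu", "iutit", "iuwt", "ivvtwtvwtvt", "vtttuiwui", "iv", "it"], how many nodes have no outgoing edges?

9

Leaves are exactly the stored words that no other stored word extends.
Those words: "itvivv", "itvvtwv", "iutit", "iutwtii", "iuwtwuww", "ivvtwtvwtvt", "ivwuiiu", "vtti", "vtttuiwui"
Leaf count: 9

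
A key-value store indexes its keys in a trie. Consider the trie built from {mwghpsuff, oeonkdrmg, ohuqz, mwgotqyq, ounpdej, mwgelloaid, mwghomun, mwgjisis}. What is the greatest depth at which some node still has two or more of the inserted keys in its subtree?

Look for the deepest trie node that still has at least two words in its subtree.
e.g. "mwghomun" and "mwghpsuff" share the prefix "mwgh" of length 4; no pair shares a longer one.
Longest shared-prefix length: 4

4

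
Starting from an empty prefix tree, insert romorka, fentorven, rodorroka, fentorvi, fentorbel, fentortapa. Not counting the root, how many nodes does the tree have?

Insert word by word; a character creates a node only if that edge doesn't already exist:
  "romorka" → 7 new (r, o, m, o, r, k, a)
  "fentorven" → 9 new (f, e, n, t, o, r, v, e, n)
  "rodorroka" → prefix "ro" already present; 7 new (d, o, r, r, o, k, a)
  "fentorvi" → prefix "fentorv" already present; 1 new (i)
  "fentorbel" → prefix "fentor" already present; 3 new (b, e, l)
  "fentortapa" → prefix "fentor" already present; 4 new (t, a, p, a)
Total nodes = 7 + 9 + 7 + 1 + 3 + 4 = 31

31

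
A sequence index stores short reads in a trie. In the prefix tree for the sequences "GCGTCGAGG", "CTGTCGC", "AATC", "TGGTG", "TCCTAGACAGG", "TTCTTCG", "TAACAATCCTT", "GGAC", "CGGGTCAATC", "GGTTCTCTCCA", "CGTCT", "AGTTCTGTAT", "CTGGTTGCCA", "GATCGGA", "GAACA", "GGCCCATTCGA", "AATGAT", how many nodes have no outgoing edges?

17

Leaves are exactly the stored words that no other stored word extends.
Those words: "AATC", "AATGAT", "AGTTCTGTAT", "CGGGTCAATC", "CGTCT", "CTGGTTGCCA", "CTGTCGC", "GAACA", "GATCGGA", "GCGTCGAGG", "GGAC", "GGCCCATTCGA", "GGTTCTCTCCA", "TAACAATCCTT", "TCCTAGACAGG", "TGGTG", "TTCTTCG"
Leaf count: 17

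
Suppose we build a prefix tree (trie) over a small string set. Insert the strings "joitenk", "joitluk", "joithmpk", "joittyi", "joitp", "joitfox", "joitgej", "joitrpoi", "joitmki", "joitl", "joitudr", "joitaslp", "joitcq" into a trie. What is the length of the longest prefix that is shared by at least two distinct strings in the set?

The deepest shared node is where two words last agree before diverging.
e.g. "joitl" and "joitluk" share the prefix "joitl" of length 5; no pair shares a longer one.
Longest shared-prefix length: 5

5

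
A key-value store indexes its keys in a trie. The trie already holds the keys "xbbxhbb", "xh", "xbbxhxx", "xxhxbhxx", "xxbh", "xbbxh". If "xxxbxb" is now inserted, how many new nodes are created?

The longest prefix of "xxxbxb" already in the trie is "xx" (length 2).
So 6 − 2 = 4 new nodes.

4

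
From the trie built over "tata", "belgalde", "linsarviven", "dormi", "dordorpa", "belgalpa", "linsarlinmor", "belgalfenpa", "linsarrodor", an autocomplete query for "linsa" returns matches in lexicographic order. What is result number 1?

DFS of the "linsa" subtree visits, in order: "linsarlinmor", "linsarrodor", "linsarviven"
Position 1: linsarlinmor

linsarlinmor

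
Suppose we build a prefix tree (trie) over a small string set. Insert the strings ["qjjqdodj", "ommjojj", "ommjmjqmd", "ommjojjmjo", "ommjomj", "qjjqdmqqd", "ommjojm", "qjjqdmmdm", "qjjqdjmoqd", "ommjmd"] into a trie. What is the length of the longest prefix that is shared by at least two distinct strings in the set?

7

Look for the deepest trie node that still has at least two words in its subtree.
e.g. "ommjojj" and "ommjojjmjo" share the prefix "ommjojj" of length 7; no pair shares a longer one.
Longest shared-prefix length: 7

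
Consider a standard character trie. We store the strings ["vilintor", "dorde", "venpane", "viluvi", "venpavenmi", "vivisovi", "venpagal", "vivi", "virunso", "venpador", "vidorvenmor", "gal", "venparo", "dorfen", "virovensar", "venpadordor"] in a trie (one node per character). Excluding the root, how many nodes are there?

For each word, the new-node count is its length minus the longest prefix already in the trie:
  "vilintor" → 8 new (v, i, l, i, n, t, o, r)
  "dorde" → 5 new (d, o, r, d, e)
  "venpane" → prefix "v" already present; 6 new (e, n, p, a, n, e)
  "viluvi" → prefix "vil" already present; 3 new (u, v, i)
  "venpavenmi" → prefix "venpa" already present; 5 new (v, e, n, m, i)
  "vivisovi" → prefix "vi" already present; 6 new (v, i, s, o, v, i)
  "venpagal" → prefix "venpa" already present; 3 new (g, a, l)
  "vivi" → prefix "vivi" already present; 0 new (none)
  "virunso" → prefix "vi" already present; 5 new (r, u, n, s, o)
  "venpador" → prefix "venpa" already present; 3 new (d, o, r)
  "vidorvenmor" → prefix "vi" already present; 9 new (d, o, r, v, e, n, m, o, r)
  "gal" → 3 new (g, a, l)
  "venparo" → prefix "venpa" already present; 2 new (r, o)
  "dorfen" → prefix "dor" already present; 3 new (f, e, n)
  "virovensar" → prefix "vir" already present; 7 new (o, v, e, n, s, a, r)
  "venpadordor" → prefix "venpador" already present; 3 new (d, o, r)
Total nodes = 8 + 5 + 6 + 3 + 5 + 6 + 3 + 0 + 5 + 3 + 9 + 3 + 2 + 3 + 7 + 3 = 71

71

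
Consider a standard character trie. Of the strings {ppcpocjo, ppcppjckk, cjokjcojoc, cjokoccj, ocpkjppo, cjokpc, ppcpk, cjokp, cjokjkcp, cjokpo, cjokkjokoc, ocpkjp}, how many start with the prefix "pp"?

Traverse to the node for "pp", then collect every word in that subtree.
Matches: "ppcpk", "ppcpocjo", "ppcppjckk"
Count: 3

3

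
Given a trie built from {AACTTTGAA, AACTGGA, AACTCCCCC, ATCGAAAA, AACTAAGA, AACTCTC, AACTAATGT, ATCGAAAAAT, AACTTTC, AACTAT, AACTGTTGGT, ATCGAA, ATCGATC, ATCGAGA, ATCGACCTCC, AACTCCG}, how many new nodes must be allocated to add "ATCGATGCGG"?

4

"ATCGAT" is already a path in the trie; the remaining "GCGG" must be added.
New nodes needed: |"ATCGATGCGG"| − 6 = 10 − 6 = 4.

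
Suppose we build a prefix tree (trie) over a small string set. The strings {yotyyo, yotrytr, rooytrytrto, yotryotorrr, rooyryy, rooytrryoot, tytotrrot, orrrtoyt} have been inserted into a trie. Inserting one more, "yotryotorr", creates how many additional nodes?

"yotryotorr" is already a full path in the trie; only an end-marker is added.
No new nodes are needed: 0.

0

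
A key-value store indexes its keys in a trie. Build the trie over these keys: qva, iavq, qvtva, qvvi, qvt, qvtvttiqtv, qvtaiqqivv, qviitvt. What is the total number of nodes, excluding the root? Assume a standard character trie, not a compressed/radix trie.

30

Count nodes per top-level branch (shared prefixes stored once):
  'i'-branch (iavq): 4 nodes
  'q'-branch (qva, qviitvt, qvt, qvtaiqqivv, qvtva, qvtvttiqtv, qvvi): 26 nodes
Sum: 30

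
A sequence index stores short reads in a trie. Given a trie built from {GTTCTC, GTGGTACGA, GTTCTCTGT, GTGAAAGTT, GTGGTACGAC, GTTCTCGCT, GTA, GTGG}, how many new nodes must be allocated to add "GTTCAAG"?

3

"GTTC" is already a path in the trie; the remaining "AAG" must be added.
So 7 − 4 = 3 new nodes.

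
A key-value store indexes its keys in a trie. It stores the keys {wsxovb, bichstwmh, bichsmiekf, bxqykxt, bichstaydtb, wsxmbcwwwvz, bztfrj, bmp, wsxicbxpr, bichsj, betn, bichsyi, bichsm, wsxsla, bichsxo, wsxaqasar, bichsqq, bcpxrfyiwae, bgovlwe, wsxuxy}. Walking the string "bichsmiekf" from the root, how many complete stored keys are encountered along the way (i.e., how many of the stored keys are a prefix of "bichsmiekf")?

Walk "bichsmiekf" from the root; an end-of-word marker is hit whenever a stored word is a prefix of "bichsmiekf".
Prefixes of the query that are stored words: "bichsm", "bichsmiekf"
Count: 2

2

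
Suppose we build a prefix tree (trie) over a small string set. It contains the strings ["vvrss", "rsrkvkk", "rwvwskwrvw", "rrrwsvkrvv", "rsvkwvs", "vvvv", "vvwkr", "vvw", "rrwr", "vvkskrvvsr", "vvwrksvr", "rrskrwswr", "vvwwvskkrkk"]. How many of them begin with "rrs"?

Walk to "rrs"; the words in its subtree are exactly those with that prefix.
Words under "rrs": rrskrwswr
Count: 1

1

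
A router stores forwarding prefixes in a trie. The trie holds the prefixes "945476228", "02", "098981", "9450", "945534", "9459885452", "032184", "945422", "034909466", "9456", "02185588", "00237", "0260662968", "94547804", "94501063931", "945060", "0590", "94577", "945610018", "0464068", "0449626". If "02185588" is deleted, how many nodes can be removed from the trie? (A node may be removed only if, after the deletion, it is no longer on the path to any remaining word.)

6

After clearing the end-marker at "02185588", prune upward until reaching a node still needed by another word.
The suffix "185588" (6 nodes) is used only by "02185588"; the node for "02" still has the child "6", so pruning stops there.
Nodes removed: 6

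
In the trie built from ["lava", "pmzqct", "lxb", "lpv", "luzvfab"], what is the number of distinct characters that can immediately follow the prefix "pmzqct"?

0

Walk "pmzqct" from the root, arriving at one node.
No stored string extends past "pmzqct".
That node has 0 child edges.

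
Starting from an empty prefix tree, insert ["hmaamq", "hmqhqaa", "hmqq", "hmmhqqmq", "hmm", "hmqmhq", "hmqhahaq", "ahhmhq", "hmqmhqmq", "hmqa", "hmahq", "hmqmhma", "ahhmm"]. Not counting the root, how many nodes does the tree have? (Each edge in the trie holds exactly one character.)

Insert word by word; a character creates a node only if that edge doesn't already exist:
  "hmaamq" → 6 new (h, m, a, a, m, q)
  "hmqhqaa" → prefix "hm" already present; 5 new (q, h, q, a, a)
  "hmqq" → prefix "hmq" already present; 1 new (q)
  "hmmhqqmq" → prefix "hm" already present; 6 new (m, h, q, q, m, q)
  "hmm" → prefix "hmm" already present; 0 new (none)
  "hmqmhq" → prefix "hmq" already present; 3 new (m, h, q)
  "hmqhahaq" → prefix "hmqh" already present; 4 new (a, h, a, q)
  "ahhmhq" → 6 new (a, h, h, m, h, q)
  "hmqmhqmq" → prefix "hmqmhq" already present; 2 new (m, q)
  "hmqa" → prefix "hmq" already present; 1 new (a)
  "hmahq" → prefix "hma" already present; 2 new (h, q)
  "hmqmhma" → prefix "hmqmh" already present; 2 new (m, a)
  "ahhmm" → prefix "ahhm" already present; 1 new (m)
Total nodes = 6 + 5 + 1 + 6 + 0 + 3 + 4 + 6 + 2 + 1 + 2 + 2 + 1 = 39

39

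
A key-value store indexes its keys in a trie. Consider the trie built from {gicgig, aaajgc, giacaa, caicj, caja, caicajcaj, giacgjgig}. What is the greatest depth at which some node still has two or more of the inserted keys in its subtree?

Look for the deepest trie node that still has at least two words in its subtree.
e.g. "caicajcaj" and "caicj" share the prefix "caic" of length 4; no pair shares a longer one.
Longest shared-prefix length: 4

4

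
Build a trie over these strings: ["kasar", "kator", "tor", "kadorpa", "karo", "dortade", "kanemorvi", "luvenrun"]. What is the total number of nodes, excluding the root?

40

Count nodes per top-level branch (shared prefixes stored once):
  'd'-branch (dortade): 7 nodes
  'k'-branch (kadorpa, kanemorvi, karo, kasar, kator): 22 nodes
  'l'-branch (luvenrun): 8 nodes
  't'-branch (tor): 3 nodes
Sum: 40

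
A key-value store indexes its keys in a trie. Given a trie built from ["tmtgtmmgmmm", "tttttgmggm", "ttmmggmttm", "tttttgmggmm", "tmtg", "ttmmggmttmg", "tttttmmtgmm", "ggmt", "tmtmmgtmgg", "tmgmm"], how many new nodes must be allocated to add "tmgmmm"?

1

"tmgmm" is already a path in the trie; the remaining "m" must be added.
Each of the 1 remaining characters creates one node.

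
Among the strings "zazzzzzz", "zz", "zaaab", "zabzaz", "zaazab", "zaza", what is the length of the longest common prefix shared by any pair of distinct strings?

Equivalently: take the maximum, over all pairs, of their longest common prefix length.
"zaaab" and "zaazab" agree on "zaa" (3 characters) before diverging; nothing deeper is shared.
Longest shared-prefix length: 3

3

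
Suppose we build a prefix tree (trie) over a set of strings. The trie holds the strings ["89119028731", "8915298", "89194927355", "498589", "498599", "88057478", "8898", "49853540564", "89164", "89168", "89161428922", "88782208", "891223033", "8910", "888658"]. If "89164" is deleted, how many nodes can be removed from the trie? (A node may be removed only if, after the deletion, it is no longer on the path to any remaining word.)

Walk "89164" from the leaf back toward the root, removing each node that no remaining word uses.
The suffix "4" (1 node) is used only by "89164"; the node for "8916" still has the child "8", so pruning stops there.
Nodes removed: 1

1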